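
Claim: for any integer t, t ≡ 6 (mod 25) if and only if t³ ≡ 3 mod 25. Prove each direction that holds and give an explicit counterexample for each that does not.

Forward direction. This fails: take t = 6. Then 6 ≡ 6 (mod 25), but 6³ = 216 ≡ 16 (mod 25), not 3.

Converse. This fails: take t = 12. Then 12³ = 1728 ≡ 3 (mod 25), yet 12 ≡ 12 (mod 25), not 6.

Both directions fail.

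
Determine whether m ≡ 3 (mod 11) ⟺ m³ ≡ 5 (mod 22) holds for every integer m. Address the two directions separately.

(→) This fails: take m = 14. Then 14 ≡ 3 (mod 11), but 14³ = 2744 ≡ 16 (mod 22), not 5.

(←) Conversely, the residues r modulo 22 with r³ ≡ 5 (mod 22) are exactly {3}, and each is ≡ 3 (mod 11).

Only the converse holds.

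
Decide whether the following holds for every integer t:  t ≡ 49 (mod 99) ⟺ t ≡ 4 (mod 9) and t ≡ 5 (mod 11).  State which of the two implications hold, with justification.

(⇐) If t ≡ 4 (mod 9) and t ≡ 5 (mod 11), then by the Chinese remainder theorem t ≡ 49 (mod 99). This is exactly t ≡ 49 (mod 99).

(⇒) Suppose t ≡ 49 (mod 99); write t = 99j + 49. Since 9 ∣ 99, reducing mod 9 gives t ≡ 49 ≡ 4 (mod 9); since 11 ∣ 99, reducing mod 11 gives t ≡ 49 ≡ 5 (mod 11).

The biconditional holds.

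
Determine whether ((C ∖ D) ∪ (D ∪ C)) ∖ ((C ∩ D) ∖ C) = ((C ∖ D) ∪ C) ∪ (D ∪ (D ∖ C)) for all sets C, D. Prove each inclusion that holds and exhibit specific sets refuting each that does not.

The two sets are equal.

(⊇) Let x ∈ ((C ∖ D) ∪ C) ∪ (D ∪ (D ∖ C)). Then either x ∈ C and x ∉ D; or x ∈ D and x ∉ C; or x ∈ C ∩ D. In each case x ∈ ((C ∖ D) ∪ (D ∪ C)) ∖ ((C ∩ D) ∖ C), so ((C ∖ D) ∪ C) ∪ (D ∪ (D ∖ C)) ⊆ ((C ∖ D) ∪ (D ∪ C)) ∖ ((C ∩ D) ∖ C).

(⊆) Let x ∈ ((C ∖ D) ∪ (D ∪ C)) ∖ ((C ∩ D) ∖ C). Then either x ∈ C and x ∉ D; or x ∈ D and x ∉ C; or x ∈ C ∩ D. In each case x ∈ ((C ∖ D) ∪ C) ∪ (D ∪ (D ∖ C)), so ((C ∖ D) ∪ (D ∪ C)) ∖ ((C ∩ D) ∖ C) ⊆ ((C ∖ D) ∪ C) ∪ (D ∪ (D ∖ C)).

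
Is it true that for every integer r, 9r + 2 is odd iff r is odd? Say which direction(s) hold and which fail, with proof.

The biconditional holds.

(⟹) Suppose 9r + 2 is odd. Since 9 is odd, 9r and r have the same parity, so 9r + 2 ≡ r + 2 (mod 2). As 2 is even, 9r + 2 is odd exactly when r is odd. Thus r is odd.

(⟸) Conversely, suppose r is odd; write r = 2j + 1. Then 9r + 2 = 9·(2j + 1) + 2 = 2·9j + 11, which is odd.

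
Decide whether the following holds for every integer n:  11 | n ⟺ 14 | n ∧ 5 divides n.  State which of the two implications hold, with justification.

Forward direction. This fails: take n = 11. Certainly 11 ∣ 11, but 14 ∤ 11.

Converse. This fails: take n = 70. Both 14 ∣ 70 and 5 ∣ 70, yet 70 is not a multiple of 11 (since 70 = 6·11 + 4), so 11 ∤ 70.

(⇒) fails and (⇐) fails.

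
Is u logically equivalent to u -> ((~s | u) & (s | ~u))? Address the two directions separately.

Neither direction holds.

[⇒] This fails. Under s = F, u = T, the left side is true but the right side is false.

[⇐] This fails. Under s = F, u = F, the left side is false but the right side is true.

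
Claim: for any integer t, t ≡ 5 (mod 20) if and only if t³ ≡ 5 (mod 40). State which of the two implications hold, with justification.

Only the converse holds.

Forward direction. This fails: take t = 25. Then 25 ≡ 5 (mod 20), but 25³ = 15625 ≡ 25 (mod 40), not 5.

Converse. The residues r modulo 40 with r³ ≡ 5 (mod 40) are exactly {5}, and each is ≡ 5 (mod 20).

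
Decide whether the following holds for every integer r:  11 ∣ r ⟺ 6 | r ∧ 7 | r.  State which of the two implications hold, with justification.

(→) This fails: take r = 11. Certainly 11 ∣ 11, but 6 ∤ 11.

(←) This fails: take r = 42. Both 6 ∣ 42 and 7 ∣ 42, yet 42 is not a multiple of 11 (since 42 = 3·11 + 9), so 11 ∤ 42.

(⇒) fails and (⇐) fails.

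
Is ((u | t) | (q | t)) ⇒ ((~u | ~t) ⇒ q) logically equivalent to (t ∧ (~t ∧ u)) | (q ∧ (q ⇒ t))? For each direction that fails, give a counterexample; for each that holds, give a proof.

The forward direction fails; the converse holds.

(⟹) This fails. Under u = F, t = F, q = F, the left side is true but the right side is false.

(⟸) Assume the antecedent. If u is true, the antecedent forces (u = T, t = T, q = T), and the consequent holds there. If u is false, the antecedent forces (u = F, t = T, q = T), and the consequent holds there. Either way the consequent holds.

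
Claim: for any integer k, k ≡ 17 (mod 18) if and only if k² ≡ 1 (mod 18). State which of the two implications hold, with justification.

Only the forward direction holds.

(⇒) Suppose k ≡ 17 (mod 18). Write k = 18j + 17. Then (18j + 17)² = 324j² + 612j + 289 = 18(18j² + 34j + 16) + 1, so k² ≡ 1 (mod 18).

(⇐) This fails: take k = 1. Then 1² = 1 ≡ 1 (mod 18), yet 1 ≡ 1 (mod 18), not 17.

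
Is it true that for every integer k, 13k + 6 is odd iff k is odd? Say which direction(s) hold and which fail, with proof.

Both directions hold.

(⇒) Suppose 13k + 6 is odd. Since 13 is odd, 13k and k have the same parity, so 13k + 6 ≡ k + 6 (mod 2). As 6 is even, 13k + 6 is odd exactly when k is odd. Thus k is odd.

(⇐) Conversely, suppose k is odd; write k = 2j + 1. Then 13k + 6 = 13·(2j + 1) + 6 = 2·13j + 19, which is odd.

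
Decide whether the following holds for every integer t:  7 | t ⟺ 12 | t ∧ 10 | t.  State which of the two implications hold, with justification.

(⟹) This fails: take t = 7. Certainly 7 ∣ 7, but 12 ∤ 7.

(⟸) This fails: take t = 60. Both 12 ∣ 60 and 10 ∣ 60, yet 60 is not a multiple of 7 (since 60 = 8·7 + 4), so 7 ∤ 60.

(⇒) fails and (⇐) fails.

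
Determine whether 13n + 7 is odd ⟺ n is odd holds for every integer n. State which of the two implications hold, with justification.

(⇒) This fails: n = 0 gives 13n + 7 = 7, which is odd, but 0 is even, not odd.

(⇐) This also fails: n = 3 is odd, but 13n + 7 = 46 is even, not odd.

(⇒) fails and (⇐) fails.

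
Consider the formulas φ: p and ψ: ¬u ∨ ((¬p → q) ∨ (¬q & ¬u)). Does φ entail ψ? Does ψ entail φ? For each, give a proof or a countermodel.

(→) Assume the antecedent. If p is true, ¬u ∨ ((¬p → q) ∨ (¬q & ¬u)) reduces to true regardless of the other variables. If p is false, the antecedent cannot hold. Either way ¬u ∨ ((¬p → q) ∨ (¬q & ¬u)) holds.

(←) This fails. Under p = F, q = F, u = F, the left side is false but the right side is true.

Only the forward implication holds.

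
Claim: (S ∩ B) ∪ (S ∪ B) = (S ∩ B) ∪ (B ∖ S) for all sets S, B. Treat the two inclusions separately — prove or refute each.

The sets are not equal: only the reverse inclusion holds.

Forward inclusion. This inclusion fails. Take S = {1}, B = ∅; then 1 ∈ (S ∩ B) ∪ (S ∪ B) but 1 ∉ (S ∩ B) ∪ (B ∖ S).

Reverse inclusion. Let x ∈ (S ∩ B) ∪ (B ∖ S). Then either x ∈ B and x ∉ S; or x ∈ S ∩ B. In each case x ∈ (S ∩ B) ∪ (S ∪ B), so (S ∩ B) ∪ (B ∖ S) ⊆ (S ∩ B) ∪ (S ∪ B).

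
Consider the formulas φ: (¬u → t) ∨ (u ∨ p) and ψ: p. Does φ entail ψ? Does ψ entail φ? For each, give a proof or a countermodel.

(⇒) fails; (⇐) holds.

[⇒] This fails. Under u = T, p = F, t = F, the left side is true but the right side is false.

[⇐] Assume the antecedent. If u is true, (¬u → t) ∨ (u ∨ p) reduces to true regardless of the other variables. If u is false, the antecedent forces (u = F, p = T, t = F) or (u = F, p = T, t = T), and (¬u → t) ∨ (u ∨ p) holds there. Either way (¬u → t) ∨ (u ∨ p) holds.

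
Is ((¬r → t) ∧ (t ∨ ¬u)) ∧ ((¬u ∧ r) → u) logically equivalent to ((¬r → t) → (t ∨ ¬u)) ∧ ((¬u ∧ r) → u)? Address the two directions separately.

[⇐] This fails. Under u = F, r = F, t = F, the left side is false but the right side is true.

[⇒] Assume the antecedent. If u is true, the antecedent forces (u = T, r = F, t = T) or (u = T, r = T, t = T), and the consequent holds there. If u is false, the antecedent forces (u = F, r = F, t = T), and the consequent holds there. Either way the consequent holds.

Only the forward direction holds.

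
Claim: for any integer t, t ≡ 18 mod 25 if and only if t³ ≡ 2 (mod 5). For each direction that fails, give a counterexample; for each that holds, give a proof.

(⟸) This fails: take t = 3. Then 3³ = 27 ≡ 2 (mod 5), yet 3 ≡ 3 (mod 25), not 18.

(⟹) Suppose t ≡ 18 (mod 25). Then t³ ≡ 18³ = 5832 (mod 25), and since 5 ∣ 25, also t³ ≡ 2 (mod 5).

(⇒) holds; (⇐) fails.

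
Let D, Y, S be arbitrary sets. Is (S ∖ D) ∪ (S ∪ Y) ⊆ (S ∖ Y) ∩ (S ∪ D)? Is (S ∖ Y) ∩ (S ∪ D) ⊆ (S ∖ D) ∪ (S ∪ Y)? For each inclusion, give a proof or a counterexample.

(⊆) fails; (⊇) holds.

(⊆) This inclusion fails. Take D = ∅, Y = {1}, S = ∅; then 1 ∈ (S ∖ D) ∪ (S ∪ Y) but 1 ∉ (S ∖ Y) ∩ (S ∪ D).

(⊇) Let x ∈ (S ∖ Y) ∩ (S ∪ D). Then either x ∈ S and x ∉ D, Y; or x ∈ D ∩ S and x ∉ Y. In each case x ∈ (S ∖ D) ∪ (S ∪ Y), so (S ∖ Y) ∩ (S ∪ D) ⊆ (S ∖ D) ∪ (S ∪ Y).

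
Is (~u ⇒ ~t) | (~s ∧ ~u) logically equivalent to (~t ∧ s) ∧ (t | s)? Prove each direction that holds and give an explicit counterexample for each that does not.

Only the reverse direction holds.

(⟹) This fails. Under t = F, s = F, u = F, the left side is true but the right side is false.

(⟸) Assume the antecedent. If t is true, the antecedent cannot hold. If t is false, (~u ⇒ ~t) | (~s ∧ ~u) reduces to true regardless of the other variables. Either way (~u ⇒ ~t) | (~s ∧ ~u) holds.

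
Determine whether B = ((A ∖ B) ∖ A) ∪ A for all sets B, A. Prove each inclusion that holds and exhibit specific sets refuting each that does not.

(⊆) This inclusion fails. Take B = {1}, A = ∅; then 1 ∈ B but 1 ∉ ((A ∖ B) ∖ A) ∪ A.

(⊇) This inclusion fails. Take B = ∅, A = {1}; then 1 ∈ ((A ∖ B) ∖ A) ∪ A but 1 ∉ B.

(⊆) fails and (⊇) fails.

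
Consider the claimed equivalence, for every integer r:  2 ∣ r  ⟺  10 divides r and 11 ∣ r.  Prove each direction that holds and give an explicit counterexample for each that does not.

Only the reverse direction holds.

[⇐] Suppose 10 ∣ r and 11 ∣ r. Any common multiple of 10 and 11 is a multiple of their lcm; here gcd(10, 11) = 1, so lcm(10, 11) = 10·11 = 110, so 110 ∣ r. Since 2 ∣ 110, it follows that 2 ∣ r.

[⇒] This fails: take r = 2. Certainly 2 ∣ 2, but 10 ∤ 2.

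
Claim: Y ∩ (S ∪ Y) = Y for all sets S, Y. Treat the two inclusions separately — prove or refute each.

Both inclusions hold; the sets are equal.

Forward inclusion. Let x ∈ Y ∩ (S ∪ Y). Then either x ∈ Y and x ∉ S; or x ∈ S ∩ Y. In each case x ∈ Y, so Y ∩ (S ∪ Y) ⊆ Y.

Reverse inclusion. Let x ∈ Y. Then either x ∈ Y and x ∉ S; or x ∈ S ∩ Y. In each case x ∈ Y ∩ (S ∪ Y), so Y ⊆ Y ∩ (S ∪ Y).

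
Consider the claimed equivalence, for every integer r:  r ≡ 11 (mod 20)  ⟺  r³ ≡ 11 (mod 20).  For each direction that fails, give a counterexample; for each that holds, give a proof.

Equivalent; both directions hold.

(⇒) Suppose r ≡ 11 (mod 20). Write r = 20j + 11. Then (20j + 11)³ = 8000j³ + 13200j² + 7260j + 1331 = 20(400j³ + 660j² + 363j + 66) + 11, so r³ ≡ 11 (mod 20).

(⇐) Conversely, suppose r³ ≡ 11 (mod 20). The only residue r in {0, …, 19} with r³ ≡ 11 (mod 20) is r = 11, so r ≡ 11 (mod 20).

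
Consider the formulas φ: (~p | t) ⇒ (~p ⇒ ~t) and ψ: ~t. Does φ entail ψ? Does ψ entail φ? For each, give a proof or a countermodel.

Converse. Assume the antecedent. If p is true, (~p | t) ⇒ (~p ⇒ ~t) reduces to true regardless of the other variables. If p is false, the antecedent forces (p = F, t = F), and (~p | t) ⇒ (~p ⇒ ~t) holds there. Either way (~p | t) ⇒ (~p ⇒ ~t) holds.

Forward direction. This fails. Under p = T, t = T, the left side is true but the right side is false.

The forward direction fails; the converse holds.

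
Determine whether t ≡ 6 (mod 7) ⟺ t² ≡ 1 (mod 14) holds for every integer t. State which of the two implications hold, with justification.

Forward direction. This fails: take t = 6. Then 6 ≡ 6 (mod 7), but 6² = 36 ≡ 8 (mod 14), not 1.

Converse. This fails: take t = 1. Then 1² = 1 ≡ 1 (mod 14), yet 1 ≡ 1 (mod 7), not 6.

Neither implication holds.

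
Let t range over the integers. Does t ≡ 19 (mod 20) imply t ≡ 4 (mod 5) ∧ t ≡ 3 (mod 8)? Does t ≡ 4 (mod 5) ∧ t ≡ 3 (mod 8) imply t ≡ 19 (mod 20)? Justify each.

(→) This fails: t = 39 gives 39 ≡ 19 (mod 20) but 39 ≡ 7 (mod 8), so the conjunction on the right does not hold.

(←) Conversely, if t ≡ 4 (mod 5) and t ≡ 3 (mod 8), then by the Chinese remainder theorem t ≡ 19 (mod 40). Since 19 ≡ 19 (mod 20) and 20 ∣ 40, we get t ≡ 19 (mod 20).

Only the converse holds.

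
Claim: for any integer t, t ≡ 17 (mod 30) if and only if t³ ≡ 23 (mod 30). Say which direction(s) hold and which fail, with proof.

(⇒) Suppose t ≡ 17 (mod 30). Write t = 30j + 17. Then (30j + 17)³ = 27000j³ + 45900j² + 26010j + 4913 = 30(900j³ + 1530j² + 867j + 163) + 23, so t³ ≡ 23 (mod 30).

(⇐) Conversely, suppose t³ ≡ 23 (mod 30). The only residue r in {0, …, 29} with r³ ≡ 23 (mod 30) is r = 17, so t ≡ 17 (mod 30).

Both implications hold.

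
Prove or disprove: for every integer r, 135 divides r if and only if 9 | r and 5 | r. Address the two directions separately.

[⇐] This fails: take r = 45. Both 9 ∣ 45 and 5 ∣ 45, yet 45 is not a multiple of 135 (since 45 = 0·135 + 45), so 135 ∤ 45.

[⇒] If 135 ∣ r, write r = 135q. Since 135 = 15·9, r = 9·(15q), so 9 ∣ r; and since 135 = 27·5, r = 5·(27q), so 5 ∣ r.

(⇒) holds; (⇐) fails.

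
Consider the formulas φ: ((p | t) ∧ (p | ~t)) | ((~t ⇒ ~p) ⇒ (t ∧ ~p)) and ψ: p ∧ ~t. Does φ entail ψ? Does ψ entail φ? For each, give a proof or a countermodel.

[⇒] This fails. Under t = T, p = F, the left side is true but the right side is false.

[⇐] Assume the antecedent. If t is true, the antecedent cannot hold. If t is false, the antecedent forces (t = F, p = T), and the consequent holds there. Either way the consequent holds.

(⇒) fails; (⇐) holds.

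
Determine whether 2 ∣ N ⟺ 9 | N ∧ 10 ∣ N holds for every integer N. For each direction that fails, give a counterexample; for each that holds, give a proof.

Only the reverse direction holds.

(⟹) This fails: take N = 2. Certainly 2 ∣ 2, but 9 ∤ 2.

(⟸) Suppose 9 ∣ N and 10 ∣ N. Any common multiple of 9 and 10 is a multiple of their lcm; here gcd(9, 10) = 1, so lcm(9, 10) = 9·10 = 90, so 90 ∣ N. Since 2 ∣ 90, it follows that 2 ∣ N.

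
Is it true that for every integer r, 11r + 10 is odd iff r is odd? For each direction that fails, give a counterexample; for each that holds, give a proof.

Both implications hold.

(←) Suppose r is odd; write r = 2j + 1. Then 11r + 10 = 11·(2j + 1) + 10 = 2·11j + 21, which is odd.

(→) Suppose 11r + 10 is odd. Since 11 is odd, 11r and r have the same parity, so 11r + 10 ≡ r + 10 (mod 2). As 10 is even, 11r + 10 is odd exactly when r is odd. Thus r is odd.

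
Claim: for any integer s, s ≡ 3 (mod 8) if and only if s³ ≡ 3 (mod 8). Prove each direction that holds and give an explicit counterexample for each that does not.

Both directions hold.

(←) Suppose s³ ≡ 3 (mod 8). The only residue r in {0, …, 7} with r³ ≡ 3 (mod 8) is r = 3, so s ≡ 3 (mod 8).

(→) Suppose s ≡ 3 (mod 8). Write s = 8j + 3. Then (8j + 3)³ = 512j³ + 576j² + 216j + 27 = 8(64j³ + 72j² + 27j + 3) + 3, so s³ ≡ 3 (mod 8).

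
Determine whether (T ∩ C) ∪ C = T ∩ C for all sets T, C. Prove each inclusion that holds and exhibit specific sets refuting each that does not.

Only the reverse inclusion holds.

(⊆) This inclusion fails. Take T = ∅, C = {1}; then 1 ∈ (T ∩ C) ∪ C but 1 ∉ T ∩ C.

(⊇) Let x ∈ T ∩ C. Then x ∈ T ∩ C, from which x ∈ (T ∩ C) ∪ C.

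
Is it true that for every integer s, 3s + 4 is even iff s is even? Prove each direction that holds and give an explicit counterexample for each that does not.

(→) Suppose 3s + 4 is even. Since 3 is odd, 3s and s have the same parity, so 3s + 4 ≡ s + 4 (mod 2). As 4 is even, 3s + 4 is even exactly when s is even. Thus s is even.

(←) Conversely, suppose s is even; write s = 2j. Then 3s + 4 = 3·(2j) + 4 = 2·3j + 4, which is even.

Both implications hold.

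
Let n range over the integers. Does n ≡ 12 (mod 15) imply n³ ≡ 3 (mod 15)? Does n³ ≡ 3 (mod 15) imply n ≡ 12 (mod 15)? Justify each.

Both directions hold; the statement is true.

(⟹) Suppose n ≡ 12 (mod 15). Write n = 15j + 12. Then (15j + 12)³ = 3375j³ + 8100j² + 6480j + 1728 = 15(225j³ + 540j² + 432j + 115) + 3, so n³ ≡ 3 (mod 15).

(⟸) Conversely, suppose n³ ≡ 3 (mod 15). The only residue r in {0, …, 14} with r³ ≡ 3 (mod 15) is r = 12, so n ≡ 12 (mod 15).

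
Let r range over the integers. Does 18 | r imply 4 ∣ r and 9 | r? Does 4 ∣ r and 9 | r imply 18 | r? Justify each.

The forward direction fails; the converse holds.

(⇐) Suppose 4 ∣ r and 9 ∣ r. Any common multiple of 4 and 9 is a multiple of their lcm; here gcd(4, 9) = 1, so lcm(4, 9) = 4·9 = 36, so 36 ∣ r. Since 18 ∣ 36, it follows that 18 ∣ r.

(⇒) This fails: take r = 18. Certainly 18 ∣ 18, but 4 ∤ 18.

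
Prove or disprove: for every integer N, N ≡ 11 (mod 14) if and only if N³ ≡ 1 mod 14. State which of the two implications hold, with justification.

(→) Suppose N ≡ 11 (mod 14). Write N = 14j + 11. Then (14j + 11)³ = 2744j³ + 6468j² + 5082j + 1331 = 14(196j³ + 462j² + 363j + 95) + 1, so N³ ≡ 1 (mod 14).

(←) This fails: take N = 1. Then 1³ = 1 ≡ 1 (mod 14), yet 1 ≡ 1 (mod 14), not 11.

Only the forward direction holds.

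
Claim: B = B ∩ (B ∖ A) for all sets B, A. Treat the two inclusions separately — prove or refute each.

(⊆) fails; (⊇) holds.

(⟹) This inclusion fails. Take B = {1}, A = {1}; then 1 ∈ B but 1 ∉ B ∩ (B ∖ A).

(⟸) Let x ∈ B ∩ (B ∖ A). Then x ∈ B and x ∉ A, from which x ∈ B.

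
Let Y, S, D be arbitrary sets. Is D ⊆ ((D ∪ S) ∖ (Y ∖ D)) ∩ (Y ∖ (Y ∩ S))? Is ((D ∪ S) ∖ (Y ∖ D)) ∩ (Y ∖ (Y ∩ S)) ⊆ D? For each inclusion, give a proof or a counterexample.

Forward inclusion. This inclusion fails. Take Y = ∅, S = ∅, D = {1}; then 1 ∈ D but 1 ∉ ((D ∪ S) ∖ (Y ∖ D)) ∩ (Y ∖ (Y ∩ S)).

Reverse inclusion. Let x ∈ ((D ∪ S) ∖ (Y ∖ D)) ∩ (Y ∖ (Y ∩ S)). Then x ∈ Y ∩ D and x ∉ S, from which x ∈ D.

Only the reverse inclusion holds.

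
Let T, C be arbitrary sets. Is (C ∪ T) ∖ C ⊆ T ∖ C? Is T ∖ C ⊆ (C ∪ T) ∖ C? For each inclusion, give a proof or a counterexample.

(⊆) Let x ∈ (C ∪ T) ∖ C. Then x ∈ T and x ∉ C, from which x ∈ T ∖ C.

(⊇) Let x ∈ T ∖ C. Then x ∈ T and x ∉ C, from which x ∈ (C ∪ T) ∖ C.

Both inclusions hold; the sets are equal.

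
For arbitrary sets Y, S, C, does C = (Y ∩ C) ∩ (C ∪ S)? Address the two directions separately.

(⊆) fails; (⊇) holds.

(⊆) This inclusion fails. Take Y = ∅, S = ∅, C = {1}; then 1 ∈ C but 1 ∉ (Y ∩ C) ∩ (C ∪ S).

(⊇) Let x ∈ (Y ∩ C) ∩ (C ∪ S). Then either x ∈ Y ∩ C and x ∉ S; or x ∈ Y ∩ S ∩ C. In each case x ∈ C, so (Y ∩ C) ∩ (C ∪ S) ⊆ C.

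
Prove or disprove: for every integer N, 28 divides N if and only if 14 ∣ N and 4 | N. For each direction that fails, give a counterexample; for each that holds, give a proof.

Both implications hold.

(⇒) If 28 ∣ N, write N = 28q. Since 28 = 2·14, N = 14·(2q), so 14 ∣ N; and since 28 = 7·4, N = 4·(7q), so 4 ∣ N.

(⇐) Suppose 14 ∣ N and 4 ∣ N. Any common multiple of 14 and 4 is a multiple of their lcm; here lcm(14, 4) = 14·4/gcd(14, 4) = 56/2 = 28, so 28 ∣ N.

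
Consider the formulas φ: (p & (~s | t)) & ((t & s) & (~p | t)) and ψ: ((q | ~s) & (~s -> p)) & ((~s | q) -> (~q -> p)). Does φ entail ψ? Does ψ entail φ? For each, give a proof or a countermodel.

Forward direction. This fails. Under s = T, p = T, q = F, t = T, the left side is true but the right side is false.

Converse. This fails. Under s = F, p = T, q = F, t = F, the left side is false but the right side is true.

Neither direction holds.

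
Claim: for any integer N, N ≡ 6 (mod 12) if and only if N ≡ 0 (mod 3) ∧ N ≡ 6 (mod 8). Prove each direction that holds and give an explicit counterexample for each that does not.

Forward direction. This fails: N = 18 gives 18 ≡ 6 (mod 12) but 18 ≡ 2 (mod 8), so the conjunction on the right does not hold.

Converse. If N ≡ 0 (mod 3) and N ≡ 6 (mod 8), then by the Chinese remainder theorem N ≡ 6 (mod 24). Since 6 ≡ 6 (mod 12) and 12 ∣ 24, we get N ≡ 6 (mod 12).

Not equivalent: only (⇐) holds.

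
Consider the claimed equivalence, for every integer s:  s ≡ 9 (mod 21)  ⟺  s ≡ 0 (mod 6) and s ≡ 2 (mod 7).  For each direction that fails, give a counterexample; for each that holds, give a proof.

[⇒] This fails: s = 9 gives 9 ≡ 9 (mod 21) but 9 ≡ 3 (mod 6), so the conjunction on the right does not hold.

[⇐] Conversely, if s ≡ 0 (mod 6) and s ≡ 2 (mod 7), then by the Chinese remainder theorem s ≡ 30 (mod 42). Since 30 ≡ 9 (mod 21) and 21 ∣ 42, we get s ≡ 9 (mod 21).

Only the converse holds.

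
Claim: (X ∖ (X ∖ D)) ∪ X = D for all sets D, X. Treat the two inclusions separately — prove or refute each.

(⊆) This inclusion fails. Take D = ∅, X = {1}; then 1 ∈ (X ∖ (X ∖ D)) ∪ X but 1 ∉ D.

(⊇) This inclusion fails. Take D = {1}, X = ∅; then 1 ∈ D but 1 ∉ (X ∖ (X ∖ D)) ∪ X.

Both inclusions fail.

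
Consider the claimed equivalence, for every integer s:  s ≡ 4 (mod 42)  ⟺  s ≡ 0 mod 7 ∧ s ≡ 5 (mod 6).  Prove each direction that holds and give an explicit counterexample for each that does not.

Neither implication holds.

(⇒) This fails: s = 4 gives 4 ≡ 4 (mod 42) but 4 ≡ 4 (mod 7), so the conjunction on the right does not hold.

(⇐) This fails: s = 35 satisfies both congruences on the right (35 ≡ 0 mod 7 and 35 ≡ 5 mod 6) yet 35 ≡ 35 (mod 42), not 4.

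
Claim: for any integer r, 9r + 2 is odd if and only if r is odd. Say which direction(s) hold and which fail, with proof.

Both directions hold; the statement is true.

[⇒] Suppose 9r + 2 is odd. Since 9 is odd, 9r and r have the same parity, so 9r + 2 ≡ r + 2 (mod 2). As 2 is even, 9r + 2 is odd exactly when r is odd. Thus r is odd.

[⇐] Conversely, suppose r is odd; write r = 2j + 1. Then 9r + 2 = 9·(2j + 1) + 2 = 2·9j + 11, which is odd.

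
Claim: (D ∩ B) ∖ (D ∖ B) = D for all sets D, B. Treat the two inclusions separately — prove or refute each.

(⊆) Let x ∈ (D ∩ B) ∖ (D ∖ B). Then x ∈ D ∩ B, from which x ∈ D.

(⊇) This inclusion fails. Take D = {1}, B = ∅; then 1 ∈ D but 1 ∉ (D ∩ B) ∖ (D ∖ B).

Only the forward inclusion holds.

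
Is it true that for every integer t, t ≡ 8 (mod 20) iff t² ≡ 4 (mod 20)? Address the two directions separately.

The forward direction holds; the converse fails.

[⇒] Suppose t ≡ 8 (mod 20). Write t = 20j + 8. Then (20j + 8)² = 400j² + 320j + 64 = 20(20j² + 16j + 3) + 4, so t² ≡ 4 (mod 20).

[⇐] This fails: take t = 2. Then 2² = 4 ≡ 4 (mod 20), yet 2 ≡ 2 (mod 20), not 8.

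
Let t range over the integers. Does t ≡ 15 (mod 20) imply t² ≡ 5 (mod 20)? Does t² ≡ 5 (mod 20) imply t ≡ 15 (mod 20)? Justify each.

The forward direction holds; the converse fails.

(⟸) This fails: take t = 5. Then 5² = 25 ≡ 5 (mod 20), yet 5 ≡ 5 (mod 20), not 15.

(⟹) Suppose t ≡ 15 (mod 20). Write t = 20j + 15. Then (20j + 15)² = 400j² + 600j + 225 = 20(20j² + 30j + 11) + 5, so t² ≡ 5 (mod 20).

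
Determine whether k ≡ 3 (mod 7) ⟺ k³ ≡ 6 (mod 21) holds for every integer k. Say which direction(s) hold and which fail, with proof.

(⇒) fails and (⇐) fails.

(⟹) This fails: take k = 10. Then 10 ≡ 3 (mod 7), but 10³ = 1000 ≡ 13 (mod 21), not 6.

(⟸) This fails: take k = 6. Then 6³ = 216 ≡ 6 (mod 21), yet 6 ≡ 6 (mod 7), not 3.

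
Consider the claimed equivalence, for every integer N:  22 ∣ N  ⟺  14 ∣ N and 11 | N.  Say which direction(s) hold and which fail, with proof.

(⇒) fails; (⇐) holds.

Forward direction. This fails: take N = 22. Certainly 22 ∣ 22, but 14 ∤ 22.

Converse. Suppose 14 ∣ N and 11 ∣ N. Any common multiple of 14 and 11 is a multiple of their lcm; here gcd(14, 11) = 1, so lcm(14, 11) = 14·11 = 154, so 154 ∣ N. Since 22 ∣ 154, it follows that 22 ∣ N.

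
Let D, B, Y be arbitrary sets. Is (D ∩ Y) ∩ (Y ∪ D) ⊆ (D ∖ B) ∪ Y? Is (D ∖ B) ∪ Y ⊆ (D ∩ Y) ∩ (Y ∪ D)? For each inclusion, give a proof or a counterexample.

The sets are not equal: only the forward inclusion holds.

(⊇) This inclusion fails. Take D = {1}, B = ∅, Y = ∅; then 1 ∈ (D ∖ B) ∪ Y but 1 ∉ (D ∩ Y) ∩ (Y ∪ D).

(⊆) Let x ∈ (D ∩ Y) ∩ (Y ∪ D). Then either x ∈ D ∩ Y and x ∉ B; or x ∈ D ∩ B ∩ Y. In each case x ∈ (D ∖ B) ∪ Y, so (D ∩ Y) ∩ (Y ∪ D) ⊆ (D ∖ B) ∪ Y.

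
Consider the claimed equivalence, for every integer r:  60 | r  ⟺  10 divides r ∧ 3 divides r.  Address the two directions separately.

[⇐] This fails: take r = 30. Both 10 ∣ 30 and 3 ∣ 30, yet 30 is not a multiple of 60 (since 30 = 0·60 + 30), so 60 ∤ 30.

[⇒] If 60 ∣ r, write r = 60q. Since 60 = 6·10, r = 10·(6q), so 10 ∣ r; and since 60 = 20·3, r = 3·(20q), so 3 ∣ r.

Only the forward implication holds.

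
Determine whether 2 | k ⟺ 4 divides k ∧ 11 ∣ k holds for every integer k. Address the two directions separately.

[⇐] Suppose 4 ∣ k and 11 ∣ k. Any common multiple of 4 and 11 is a multiple of their lcm; here gcd(4, 11) = 1, so lcm(4, 11) = 4·11 = 44, so 44 ∣ k. Since 2 ∣ 44, it follows that 2 ∣ k.

[⇒] This fails: take k = 2. Certainly 2 ∣ 2, but 4 ∤ 2.

Only the reverse direction holds.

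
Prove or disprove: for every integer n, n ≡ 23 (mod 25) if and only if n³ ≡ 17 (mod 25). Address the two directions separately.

Both implications hold.

(⟹) Suppose n ≡ 23 (mod 25). Write n = 25j + 23. Then (25j + 23)³ = 15625j³ + 43125j² + 39675j + 12167 = 25(625j³ + 1725j² + 1587j + 486) + 17, so n³ ≡ 17 (mod 25).

(⟸) Conversely, suppose n³ ≡ 17 (mod 25). The only residue r in {0, …, 24} with r³ ≡ 17 (mod 25) is r = 23, so n ≡ 23 (mod 25).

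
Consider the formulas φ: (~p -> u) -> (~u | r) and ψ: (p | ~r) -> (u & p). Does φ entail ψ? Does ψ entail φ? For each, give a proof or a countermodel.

Neither direction holds.

(⇒) This fails. Under p = F, r = F, u = F, the left side is true but the right side is false.

(⇐) This fails. Under p = T, r = F, u = T, the left side is false but the right side is true.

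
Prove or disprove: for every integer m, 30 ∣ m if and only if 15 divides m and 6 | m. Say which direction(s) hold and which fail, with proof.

Both directions hold.

(←) Suppose 15 ∣ m and 6 ∣ m. Any common multiple of 15 and 6 is a multiple of their lcm; here lcm(15, 6) = 15·6/gcd(15, 6) = 90/3 = 30, so 30 ∣ m.

(→) If 30 ∣ m, write m = 30q. Since 30 = 2·15, m = 15·(2q), so 15 ∣ m; and since 30 = 5·6, m = 6·(5q), so 6 ∣ m.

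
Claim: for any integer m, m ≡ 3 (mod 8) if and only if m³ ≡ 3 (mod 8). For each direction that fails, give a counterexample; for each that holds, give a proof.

Equivalent; both directions hold.

Forward direction. Suppose m ≡ 3 (mod 8). Write m = 8j + 3. Then (8j + 3)³ = 512j³ + 576j² + 216j + 27 = 8(64j³ + 72j² + 27j + 3) + 3, so m³ ≡ 3 (mod 8).

Converse. For the converse, argue contrapositively. If m ≢ 3 (mod 8), then m is congruent to one of 0, 1, 2, 4, 5, 6, 7 modulo 8, and these give m³ ≡ 0, 1, 0, 0, 5, 0, 7 respectively — never 3.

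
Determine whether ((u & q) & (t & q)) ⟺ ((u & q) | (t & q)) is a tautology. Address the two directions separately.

Only the forward direction holds.

Forward direction. Assume the antecedent. If t is true, the antecedent forces (t = T, q = T, u = T), and (u & q) | (t & q) holds there. If t is false, the antecedent cannot hold. Either way (u & q) | (t & q) holds.

Converse. This fails. Under t = T, q = T, u = F, the left side is false but the right side is true.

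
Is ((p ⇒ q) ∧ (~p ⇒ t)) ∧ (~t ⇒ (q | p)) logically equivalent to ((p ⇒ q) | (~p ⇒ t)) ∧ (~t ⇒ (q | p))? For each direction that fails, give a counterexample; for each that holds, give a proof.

Converse. This fails. Under t = F, q = T, p = F, the left side is false but the right side is true.

Forward direction. Assume the antecedent. If t is true, the consequent reduces to true regardless of the other variables. If t is false, the antecedent forces (t = F, q = T, p = T), and the consequent holds there. Either way the consequent holds.

Only the forward direction holds.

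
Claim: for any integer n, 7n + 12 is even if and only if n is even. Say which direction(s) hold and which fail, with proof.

Both directions hold.

[⇒] Suppose 7n + 12 is even. Since 7 is odd, 7n and n have the same parity, so 7n + 12 ≡ n + 12 (mod 2). As 12 is even, 7n + 12 is even exactly when n is even. Thus n is even.

[⇐] Conversely, suppose n is even; write n = 2j. Then 7n + 12 = 7·(2j) + 12 = 2·7j + 12, which is even.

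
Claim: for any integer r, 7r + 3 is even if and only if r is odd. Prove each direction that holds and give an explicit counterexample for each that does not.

Both implications hold.

(⇒) Suppose 7r + 3 is even. Since 7 is odd, 7r and r have the same parity, so 7r + 3 ≡ r + 3 (mod 2). As 3 is odd, 7r + 3 is even exactly when r is odd. Thus r is odd.

(⇐) Conversely, suppose r is odd; write r = 2j + 1. Then 7r + 3 = 7·(2j + 1) + 3 = 2·7j + 10, which is even.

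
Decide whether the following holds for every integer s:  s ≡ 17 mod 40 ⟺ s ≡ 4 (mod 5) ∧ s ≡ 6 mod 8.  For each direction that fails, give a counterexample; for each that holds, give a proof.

Neither implication holds.

Forward direction. This fails: s = 17 gives 17 ≡ 17 (mod 40) but 17 ≡ 2 (mod 5), so the conjunction on the right does not hold.

Converse. This fails: s = 14 satisfies both congruences on the right (14 ≡ 4 mod 5 and 14 ≡ 6 mod 8) yet 14 ≡ 14 (mod 40), not 17.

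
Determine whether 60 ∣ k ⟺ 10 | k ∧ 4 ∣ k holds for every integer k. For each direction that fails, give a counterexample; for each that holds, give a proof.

The forward direction holds; the converse fails.

(⟹) If 60 ∣ k, write k = 60q. Since 60 = 6·10, k = 10·(6q), so 10 ∣ k; and since 60 = 15·4, k = 4·(15q), so 4 ∣ k.

(⟸) This fails: take k = 20. Both 10 ∣ 20 and 4 ∣ 20, yet 20 is not a multiple of 60 (since 20 = 0·60 + 20), so 60 ∤ 20.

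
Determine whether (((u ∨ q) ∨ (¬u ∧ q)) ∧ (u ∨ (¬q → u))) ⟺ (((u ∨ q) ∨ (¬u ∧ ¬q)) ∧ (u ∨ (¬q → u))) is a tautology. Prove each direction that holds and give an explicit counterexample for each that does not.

The biconditional holds.

Forward direction. Assume the antecedent. If q is true, the consequent reduces to true regardless of the other variables. If q is false, the antecedent forces (q = F, u = T), and the consequent holds there. Either way the consequent holds.

Converse. Assume the antecedent. If q is true, the consequent reduces to true regardless of the other variables. If q is false, the antecedent forces (q = F, u = T), and the consequent holds there. Either way the consequent holds.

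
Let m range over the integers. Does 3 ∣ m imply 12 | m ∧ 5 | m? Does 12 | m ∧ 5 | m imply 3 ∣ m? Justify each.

The forward direction fails; the converse holds.

Forward direction. This fails: take m = 3. Certainly 3 ∣ 3, but 12 ∤ 3.

Converse. Suppose 12 ∣ m and 5 ∣ m. Any common multiple of 12 and 5 is a multiple of their lcm; here gcd(12, 5) = 1, so lcm(12, 5) = 12·5 = 60, so 60 ∣ m. Since 3 ∣ 60, it follows that 3 ∣ m.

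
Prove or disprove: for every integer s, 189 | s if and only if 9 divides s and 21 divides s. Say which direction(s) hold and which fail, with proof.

(⟹) If 189 ∣ s, write s = 189q. Since 189 = 21·9, s = 9·(21q), so 9 ∣ s; and since 189 = 9·21, s = 21·(9q), so 21 ∣ s.

(⟸) This fails: take s = 63. Both 9 ∣ 63 and 21 ∣ 63, yet 63 is not a multiple of 189 (since 63 = 0·189 + 63), so 189 ∤ 63.

Only the forward implication holds.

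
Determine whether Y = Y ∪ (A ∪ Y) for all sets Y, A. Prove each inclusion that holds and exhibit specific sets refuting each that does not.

(⟸) This inclusion fails. Take Y = ∅, A = {1}; then 1 ∈ Y ∪ (A ∪ Y) but 1 ∉ Y.

(⟹) Let x ∈ Y. Then either x ∈ Y and x ∉ A; or x ∈ Y ∩ A. In each case x ∈ Y ∪ (A ∪ Y), so Y ⊆ Y ∪ (A ∪ Y).

The sets are not equal: only the forward inclusion holds.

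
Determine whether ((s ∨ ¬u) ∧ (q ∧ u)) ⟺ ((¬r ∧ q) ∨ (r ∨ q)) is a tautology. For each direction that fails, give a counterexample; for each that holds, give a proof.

(→) Assume the antecedent. If s is true, the antecedent forces (s = T, r = F, q = T, u = T) or (s = T, r = T, q = T, u = T), and (¬r ∧ q) ∨ (r ∨ q) holds there. If s is false, the antecedent cannot hold. Either way (¬r ∧ q) ∨ (r ∨ q) holds.

(←) This fails. Under s = F, r = T, q = F, u = F, the left side is false but the right side is true.

Only the forward implication holds.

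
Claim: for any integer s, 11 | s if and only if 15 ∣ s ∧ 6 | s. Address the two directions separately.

[⇒] This fails: take s = 11. Certainly 11 ∣ 11, but 15 ∤ 11.

[⇐] This fails: take s = 30. Both 15 ∣ 30 and 6 ∣ 30, yet 30 is not a multiple of 11 (since 30 = 2·11 + 8), so 11 ∤ 30.

Neither direction holds.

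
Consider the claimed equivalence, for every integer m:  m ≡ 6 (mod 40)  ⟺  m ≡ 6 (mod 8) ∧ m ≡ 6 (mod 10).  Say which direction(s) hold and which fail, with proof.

Equivalent; both directions hold.

(⟹) Suppose m ≡ 6 (mod 40); write m = 40j + 6. Since 8 ∣ 40, reducing mod 8 gives m ≡ 6 (mod 8); since 10 ∣ 40, reducing mod 10 gives m ≡ 6 (mod 10).

(⟸) Conversely, if m ≡ 6 (mod 8) and m ≡ 6 (mod 10), then by the Chinese remainder theorem m ≡ 6 (mod 40). This is exactly m ≡ 6 (mod 40).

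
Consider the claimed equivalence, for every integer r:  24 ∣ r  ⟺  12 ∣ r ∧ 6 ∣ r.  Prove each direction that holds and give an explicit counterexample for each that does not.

(→) If 24 ∣ r, write r = 24q. Since 24 = 2·12, r = 12·(2q), so 12 ∣ r; and since 24 = 4·6, r = 6·(4q), so 6 ∣ r.

(←) This fails: take r = 12. Both 12 ∣ 12 and 6 ∣ 12, yet 12 is not a multiple of 24 (since 12 = 0·24 + 12), so 24 ∤ 12.

Only the forward implication holds.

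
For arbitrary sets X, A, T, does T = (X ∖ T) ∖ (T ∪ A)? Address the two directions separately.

(⊆) This inclusion fails. Take X = ∅, A = ∅, T = {1}; then 1 ∈ T but 1 ∉ (X ∖ T) ∖ (T ∪ A).

(⊇) This inclusion fails. Take X = {1}, A = ∅, T = ∅; then 1 ∈ (X ∖ T) ∖ (T ∪ A) but 1 ∉ T.

(⊆) fails and (⊇) fails.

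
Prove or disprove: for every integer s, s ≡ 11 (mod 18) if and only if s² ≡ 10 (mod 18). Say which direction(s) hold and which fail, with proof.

Neither direction holds.

(⟹) This fails: take s = 11. Then 11 ≡ 11 (mod 18), but 11² = 121 ≡ 13 (mod 18), not 10.

(⟸) This fails: take s = 8. Then 8² = 64 ≡ 10 (mod 18), yet 8 ≡ 8 (mod 18), not 11.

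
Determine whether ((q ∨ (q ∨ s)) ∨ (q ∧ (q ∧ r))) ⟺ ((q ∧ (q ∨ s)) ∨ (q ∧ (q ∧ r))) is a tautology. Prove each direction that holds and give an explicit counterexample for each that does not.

[⇒] This fails. Under s = T, q = F, r = F, the left side is true but the right side is false.

[⇐] Assume the antecedent. If s is true, (q ∨ (q ∨ s)) ∨ (q ∧ (q ∧ r)) reduces to true regardless of the other variables. If s is false, the antecedent forces (s = F, q = T, r = F) or (s = F, q = T, r = T), and (q ∨ (q ∨ s)) ∨ (q ∧ (q ∧ r)) holds there. Either way (q ∨ (q ∨ s)) ∨ (q ∧ (q ∧ r)) holds.

(⇒) fails; (⇐) holds.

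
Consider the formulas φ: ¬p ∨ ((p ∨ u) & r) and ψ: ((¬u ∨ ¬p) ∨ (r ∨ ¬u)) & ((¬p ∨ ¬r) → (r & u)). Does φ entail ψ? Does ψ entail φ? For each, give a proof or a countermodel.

The forward direction fails; the converse holds.

[⇒] This fails. Under u = F, r = F, p = F, the left side is true but the right side is false.

[⇐] Assume the antecedent. If u is true, the antecedent forces (u = T, r = T, p = F) or (u = T, r = T, p = T), and ¬p ∨ ((p ∨ u) & r) holds there. If u is false, the antecedent forces (u = F, r = T, p = T), and ¬p ∨ ((p ∨ u) & r) holds there. Either way ¬p ∨ ((p ∨ u) & r) holds.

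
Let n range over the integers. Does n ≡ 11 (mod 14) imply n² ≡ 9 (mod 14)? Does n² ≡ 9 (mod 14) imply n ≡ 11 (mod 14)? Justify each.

Only the forward direction holds.

(⟹) Suppose n ≡ 11 (mod 14). Write n = 14j + 11. Then (14j + 11)² = 196j² + 308j + 121 = 14(14j² + 22j + 8) + 9, so n² ≡ 9 (mod 14).

(⟸) This fails: take n = 3. Then 3² = 9 ≡ 9 (mod 14), yet 3 ≡ 3 (mod 14), not 11.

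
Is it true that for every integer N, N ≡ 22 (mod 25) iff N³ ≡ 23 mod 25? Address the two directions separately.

Both implications hold.

(←) Suppose N³ ≡ 23 (mod 25). The only residue r in {0, …, 24} with r³ ≡ 23 (mod 25) is r = 22, so N ≡ 22 (mod 25).

(→) Suppose N ≡ 22 (mod 25). Write N = 25j + 22. Then (25j + 22)³ = 15625j³ + 41250j² + 36300j + 10648 = 25(625j³ + 1650j² + 1452j + 425) + 23, so N³ ≡ 23 (mod 25).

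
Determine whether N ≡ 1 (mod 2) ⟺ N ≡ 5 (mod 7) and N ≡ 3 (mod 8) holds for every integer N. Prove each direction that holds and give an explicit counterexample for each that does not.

(⇒) fails; (⇐) holds.

(→) This fails: N = 1 gives 1 ≡ 1 (mod 2) but 1 ≡ 1 (mod 7), so the conjunction on the right does not hold.

(←) Conversely, if N ≡ 5 (mod 7) and N ≡ 3 (mod 8), then by the Chinese remainder theorem N ≡ 19 (mod 56). Since 19 ≡ 1 (mod 2) and 2 ∣ 56, we get N ≡ 1 (mod 2).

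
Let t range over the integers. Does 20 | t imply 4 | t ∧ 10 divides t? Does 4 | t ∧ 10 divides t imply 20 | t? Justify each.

(⇒) If 20 ∣ t, write t = 20q. Since 20 = 5·4, t = 4·(5q), so 4 ∣ t; and since 20 = 2·10, t = 10·(2q), so 10 ∣ t.

(⇐) Suppose 4 ∣ t and 10 ∣ t. Any common multiple of 4 and 10 is a multiple of their lcm; here lcm(4, 10) = 4·10/gcd(4, 10) = 40/2 = 20, so 20 ∣ t.

Equivalent; both directions hold.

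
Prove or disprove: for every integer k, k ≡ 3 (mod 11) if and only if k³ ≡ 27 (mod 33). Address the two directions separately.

(⟸) The residues r modulo 33 with r³ ≡ 27 (mod 33) are exactly {3}, and each is ≡ 3 (mod 11).

(⟹) This fails: take k = 14. Then 14 ≡ 3 (mod 11), but 14³ = 2744 ≡ 5 (mod 33), not 27.

Only the reverse direction holds.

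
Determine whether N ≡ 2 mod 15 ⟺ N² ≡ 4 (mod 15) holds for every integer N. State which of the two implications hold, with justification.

Only the forward implication holds.

[⇐] This fails: take N = 7. Then 7² = 49 ≡ 4 (mod 15), yet 7 ≡ 7 (mod 15), not 2.

[⇒] Suppose N ≡ 2 mod 15. Write N = 15j + 2. Then (15j + 2)² = 225j² + 60j + 4 = 15(15j² + 4j) + 4, so N² ≡ 4 (mod 15).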